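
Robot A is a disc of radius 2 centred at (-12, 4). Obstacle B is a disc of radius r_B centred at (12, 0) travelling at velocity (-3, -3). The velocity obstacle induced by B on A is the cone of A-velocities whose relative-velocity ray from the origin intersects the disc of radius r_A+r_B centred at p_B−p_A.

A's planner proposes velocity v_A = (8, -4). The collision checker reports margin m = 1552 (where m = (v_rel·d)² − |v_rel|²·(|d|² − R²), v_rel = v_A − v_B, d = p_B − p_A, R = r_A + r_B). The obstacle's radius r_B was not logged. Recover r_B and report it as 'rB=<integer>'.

m = 1552
d = (24, -4);  v_rel = (11, -1),  |v_rel|² = 122
v_rel×d = (11)·(-4) − (-1)·(24) = -20
since m = R²·122 − (-20)²:  R² = (400 + 1552) / 122 = 16
R = √16 = 4  ⇒  r_B = 4 − 2 = 2

rB=2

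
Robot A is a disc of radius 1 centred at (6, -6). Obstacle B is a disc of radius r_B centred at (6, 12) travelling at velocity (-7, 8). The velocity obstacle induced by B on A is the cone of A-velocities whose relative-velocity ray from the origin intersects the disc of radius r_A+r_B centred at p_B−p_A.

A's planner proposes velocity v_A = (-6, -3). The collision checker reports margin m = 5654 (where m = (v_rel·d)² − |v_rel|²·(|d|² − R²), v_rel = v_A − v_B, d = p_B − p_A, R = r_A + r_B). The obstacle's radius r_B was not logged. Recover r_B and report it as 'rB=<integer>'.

m = 5654
d = (0, 18);  v_rel = (1, -11),  |v_rel|² = 122
v_rel×d = (1)·(18) − (-11)·(0) = 18
since m = R²·122 − 18²:  R² = (324 + 5654) / 122 = 49
R = √49 = 7  ⇒  r_B = 7 − 1 = 6

rB=6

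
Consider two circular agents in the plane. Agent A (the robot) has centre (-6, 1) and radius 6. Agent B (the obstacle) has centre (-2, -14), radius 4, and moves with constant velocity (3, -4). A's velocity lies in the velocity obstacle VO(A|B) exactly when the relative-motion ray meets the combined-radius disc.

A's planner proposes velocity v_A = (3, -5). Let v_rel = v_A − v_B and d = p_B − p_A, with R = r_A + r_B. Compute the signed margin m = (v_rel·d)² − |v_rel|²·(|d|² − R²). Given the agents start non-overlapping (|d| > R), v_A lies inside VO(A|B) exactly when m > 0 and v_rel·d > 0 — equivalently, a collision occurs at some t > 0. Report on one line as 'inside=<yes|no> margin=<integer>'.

d = (4, -15),  |d|² = 241;  R = 6+4 = 10,  c = 241−10² = 141
v_rel = (0, -1),  |v_rel|² = 1;  v_rel·d = (0)·(4) + (-1)·(-15) = 15
1·t² − 30·t + 141 = 0  ⇒  m = 15² − 1·141 = 84
m = 84 > 0,  v_rel·d = 15 > 0  ⇒  inside

inside=yes margin=84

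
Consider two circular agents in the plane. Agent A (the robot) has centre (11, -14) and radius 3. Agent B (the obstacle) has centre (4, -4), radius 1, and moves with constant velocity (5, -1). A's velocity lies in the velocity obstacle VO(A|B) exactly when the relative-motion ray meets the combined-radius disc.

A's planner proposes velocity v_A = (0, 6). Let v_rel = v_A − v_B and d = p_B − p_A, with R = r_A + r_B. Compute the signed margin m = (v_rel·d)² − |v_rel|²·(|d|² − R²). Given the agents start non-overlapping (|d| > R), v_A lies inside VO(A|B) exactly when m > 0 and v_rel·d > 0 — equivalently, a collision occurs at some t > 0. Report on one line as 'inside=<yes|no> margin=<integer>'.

d = (-7, 10),  |d|² = 149;  R = 3+1 = 4,  c = 149−4² = 133
v_rel = (-5, 7),  |v_rel|² = 74;  v_rel·d = (-5)·(-7) + (7)·(10) = 105
74·t² − 210·t + 133 = 0  ⇒  m = 105² − 74·133 = 1183
m = 1183 > 0,  v_rel·d = 105 > 0  ⇒  inside

inside=yes margin=1183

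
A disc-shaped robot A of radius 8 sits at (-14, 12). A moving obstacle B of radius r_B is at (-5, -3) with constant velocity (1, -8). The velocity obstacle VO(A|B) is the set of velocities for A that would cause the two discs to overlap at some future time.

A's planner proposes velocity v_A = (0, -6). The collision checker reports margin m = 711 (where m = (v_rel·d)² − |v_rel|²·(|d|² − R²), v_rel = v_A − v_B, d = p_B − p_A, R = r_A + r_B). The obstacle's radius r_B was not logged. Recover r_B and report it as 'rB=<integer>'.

m = 711
d = (9, -15);  v_rel = (-1, 2),  |v_rel|² = 5
v_rel×d = (-1)·(-15) − (2)·(9) = -3
since m = R²·5 − (-3)²:  R² = (9 + 711) / 5 = 144
R = √144 = 12  ⇒  r_B = 12 − 8 = 4

rB=4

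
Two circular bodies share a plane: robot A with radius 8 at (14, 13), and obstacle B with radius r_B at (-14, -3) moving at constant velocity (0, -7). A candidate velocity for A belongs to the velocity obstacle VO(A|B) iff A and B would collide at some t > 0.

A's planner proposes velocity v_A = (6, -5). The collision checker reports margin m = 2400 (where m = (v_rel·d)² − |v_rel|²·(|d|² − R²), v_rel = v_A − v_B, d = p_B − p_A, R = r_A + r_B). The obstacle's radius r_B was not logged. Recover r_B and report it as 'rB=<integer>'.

m = 2400
d = (-28, -16);  v_rel = (6, 2),  |v_rel|² = 40
v_rel×d = (6)·(-16) − (2)·(-28) = -40
since m = R²·40 − (-40)²:  R² = (1600 + 2400) / 40 = 100
R = √100 = 10  ⇒  r_B = 10 − 8 = 2

rB=2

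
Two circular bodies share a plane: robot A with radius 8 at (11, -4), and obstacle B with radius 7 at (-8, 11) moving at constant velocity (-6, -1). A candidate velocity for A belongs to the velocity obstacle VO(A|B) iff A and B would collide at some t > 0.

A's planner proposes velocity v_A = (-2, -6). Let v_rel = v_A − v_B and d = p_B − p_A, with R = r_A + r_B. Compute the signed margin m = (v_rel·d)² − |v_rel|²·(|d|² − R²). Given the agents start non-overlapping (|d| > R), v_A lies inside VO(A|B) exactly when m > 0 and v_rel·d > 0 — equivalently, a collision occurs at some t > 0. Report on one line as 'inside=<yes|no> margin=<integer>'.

d = (-19, 15),  |d|² = 586;  R = 8+7 = 15,  c = 586−15² = 361
v_rel = (4, -5),  |v_rel|² = 41;  v_rel·d = (4)·(-19) + (-5)·(15) = -151
41·t² + 302·t + 361 = 0  ⇒  m = (-151)² − 41·361 = 8000
m = 8000 > 0,  v_rel·d = -151 < 0  ⇒  outside

inside=no margin=8000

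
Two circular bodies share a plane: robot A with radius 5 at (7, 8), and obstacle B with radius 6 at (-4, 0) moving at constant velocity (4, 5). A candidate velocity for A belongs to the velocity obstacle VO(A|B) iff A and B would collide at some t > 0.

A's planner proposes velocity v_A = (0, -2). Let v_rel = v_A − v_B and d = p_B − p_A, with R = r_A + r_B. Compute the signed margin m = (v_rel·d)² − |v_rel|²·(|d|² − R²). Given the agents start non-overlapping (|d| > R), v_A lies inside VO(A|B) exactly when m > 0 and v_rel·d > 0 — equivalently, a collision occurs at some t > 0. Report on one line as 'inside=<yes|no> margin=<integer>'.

d = (-11, -8),  |d|² = 185;  R = 5+6 = 11,  c = 185−11² = 64
v_rel = (-4, -7),  |v_rel|² = 65;  v_rel·d = (-4)·(-11) + (-7)·(-8) = 100
65·t² − 200·t + 64 = 0  ⇒  m = 100² − 65·64 = 5840
m = 5840 > 0,  v_rel·d = 100 > 0  ⇒  inside

inside=yes margin=5840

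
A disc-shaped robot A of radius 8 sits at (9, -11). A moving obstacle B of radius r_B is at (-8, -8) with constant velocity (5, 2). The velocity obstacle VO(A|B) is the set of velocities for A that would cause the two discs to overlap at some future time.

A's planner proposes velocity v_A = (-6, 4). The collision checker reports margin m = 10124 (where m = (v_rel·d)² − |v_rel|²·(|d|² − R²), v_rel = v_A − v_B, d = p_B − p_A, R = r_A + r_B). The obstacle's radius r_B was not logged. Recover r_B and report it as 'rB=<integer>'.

m = 10124
d = (-17, 3);  v_rel = (-11, 2),  |v_rel|² = 125
v_rel×d = (-11)·(3) − (2)·(-17) = 1
since m = R²·125 − 1²:  R² = (1 + 10124) / 125 = 81
R = √81 = 9  ⇒  r_B = 9 − 8 = 1

rB=1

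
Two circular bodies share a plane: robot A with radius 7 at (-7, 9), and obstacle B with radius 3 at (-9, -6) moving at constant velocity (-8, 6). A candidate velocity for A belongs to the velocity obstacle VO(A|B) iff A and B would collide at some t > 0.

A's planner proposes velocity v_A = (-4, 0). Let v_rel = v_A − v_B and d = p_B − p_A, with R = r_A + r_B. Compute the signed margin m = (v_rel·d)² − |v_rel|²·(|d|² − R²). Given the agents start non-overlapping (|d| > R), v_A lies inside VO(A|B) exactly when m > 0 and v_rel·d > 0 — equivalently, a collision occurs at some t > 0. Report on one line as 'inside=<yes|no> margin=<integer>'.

d = (-2, -15),  |d|² = 229;  R = 7+3 = 10,  c = 229−10² = 129
v_rel = (4, -6),  |v_rel|² = 52;  v_rel·d = (4)·(-2) + (-6)·(-15) = 82
52·t² − 164·t + 129 = 0  ⇒  m = 82² − 52·129 = 16
m = 16 > 0,  v_rel·d = 82 > 0  ⇒  inside

inside=yes margin=16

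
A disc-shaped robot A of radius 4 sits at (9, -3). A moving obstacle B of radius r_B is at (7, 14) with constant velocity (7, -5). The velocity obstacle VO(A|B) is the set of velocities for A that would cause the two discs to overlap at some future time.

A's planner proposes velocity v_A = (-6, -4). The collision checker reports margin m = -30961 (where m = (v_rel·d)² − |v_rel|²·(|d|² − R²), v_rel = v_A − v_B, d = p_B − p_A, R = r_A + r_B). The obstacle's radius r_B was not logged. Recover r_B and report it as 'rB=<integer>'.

m = -30961
d = (-2, 17);  v_rel = (-13, 1),  |v_rel|² = 170
v_rel×d = (-13)·(17) − (1)·(-2) = -219
since m = R²·170 − (-219)²:  R² = (47961 + -30961) / 170 = 100
R = √100 = 10  ⇒  r_B = 10 − 4 = 6

rB=6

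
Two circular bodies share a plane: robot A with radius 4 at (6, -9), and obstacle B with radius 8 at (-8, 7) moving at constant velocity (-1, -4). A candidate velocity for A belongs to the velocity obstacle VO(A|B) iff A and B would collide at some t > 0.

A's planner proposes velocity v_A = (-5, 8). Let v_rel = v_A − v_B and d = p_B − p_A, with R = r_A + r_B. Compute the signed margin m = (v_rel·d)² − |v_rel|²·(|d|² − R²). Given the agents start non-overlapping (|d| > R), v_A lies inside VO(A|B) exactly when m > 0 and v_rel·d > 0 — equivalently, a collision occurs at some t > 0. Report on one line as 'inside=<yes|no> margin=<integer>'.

d = (-14, 16),  |d|² = 452;  R = 4+8 = 12,  c = 452−12² = 308
v_rel = (-4, 12),  |v_rel|² = 160;  v_rel·d = (-4)·(-14) + (12)·(16) = 248
160·t² − 496·t + 308 = 0  ⇒  m = 248² − 160·308 = 12224
m = 12224 > 0,  v_rel·d = 248 > 0  ⇒  inside

inside=yes margin=12224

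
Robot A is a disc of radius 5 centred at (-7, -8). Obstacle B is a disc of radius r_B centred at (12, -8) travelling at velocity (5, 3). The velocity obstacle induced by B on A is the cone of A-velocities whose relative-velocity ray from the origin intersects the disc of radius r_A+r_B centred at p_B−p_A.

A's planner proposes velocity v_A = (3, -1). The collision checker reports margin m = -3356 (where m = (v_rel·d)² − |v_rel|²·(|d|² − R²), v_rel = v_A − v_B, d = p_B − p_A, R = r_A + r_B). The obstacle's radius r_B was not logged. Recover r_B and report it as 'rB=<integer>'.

m = -3356
d = (19, 0);  v_rel = (-2, -4),  |v_rel|² = 20
v_rel×d = (-2)·(0) − (-4)·(19) = 76
since m = R²·20 − 76²:  R² = (5776 + -3356) / 20 = 121
R = √121 = 11  ⇒  r_B = 11 − 5 = 6

rB=6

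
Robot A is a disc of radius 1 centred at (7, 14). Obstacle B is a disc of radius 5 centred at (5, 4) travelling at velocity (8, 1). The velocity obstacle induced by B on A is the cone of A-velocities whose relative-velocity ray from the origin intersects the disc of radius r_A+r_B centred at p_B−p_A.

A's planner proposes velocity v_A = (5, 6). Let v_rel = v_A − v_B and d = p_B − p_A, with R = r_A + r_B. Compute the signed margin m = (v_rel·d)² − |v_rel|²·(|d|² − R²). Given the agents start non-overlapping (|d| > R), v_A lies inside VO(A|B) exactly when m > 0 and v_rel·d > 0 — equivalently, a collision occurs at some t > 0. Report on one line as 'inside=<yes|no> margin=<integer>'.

d = (-2, -10),  |d|² = 104;  R = 1+5 = 6,  c = 104−6² = 68
v_rel = (-3, 5),  |v_rel|² = 34;  v_rel·d = (-3)·(-2) + (5)·(-10) = -44
34·t² + 88·t + 68 = 0  ⇒  m = (-44)² − 34·68 = -376
m = -376 < 0,  v_rel·d = -44 < 0  ⇒  outside

inside=no margin=-376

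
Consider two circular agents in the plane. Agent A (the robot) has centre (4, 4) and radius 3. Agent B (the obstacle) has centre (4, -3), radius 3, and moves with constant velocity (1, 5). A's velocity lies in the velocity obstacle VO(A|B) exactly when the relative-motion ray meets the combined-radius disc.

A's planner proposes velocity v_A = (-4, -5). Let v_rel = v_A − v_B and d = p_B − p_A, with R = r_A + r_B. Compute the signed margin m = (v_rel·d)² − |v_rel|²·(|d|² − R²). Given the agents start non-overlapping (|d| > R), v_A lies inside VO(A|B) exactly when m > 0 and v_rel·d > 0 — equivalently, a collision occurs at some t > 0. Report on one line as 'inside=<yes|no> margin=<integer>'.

d = (0, -7),  |d|² = 49;  R = 3+3 = 6,  c = 49−6² = 13
v_rel = (-5, -10),  |v_rel|² = 125;  v_rel·d = (-5)·(0) + (-10)·(-7) = 70
125·t² − 140·t + 13 = 0  ⇒  m = 70² − 125·13 = 3275
m = 3275 > 0,  v_rel·d = 70 > 0  ⇒  inside

inside=yes margin=3275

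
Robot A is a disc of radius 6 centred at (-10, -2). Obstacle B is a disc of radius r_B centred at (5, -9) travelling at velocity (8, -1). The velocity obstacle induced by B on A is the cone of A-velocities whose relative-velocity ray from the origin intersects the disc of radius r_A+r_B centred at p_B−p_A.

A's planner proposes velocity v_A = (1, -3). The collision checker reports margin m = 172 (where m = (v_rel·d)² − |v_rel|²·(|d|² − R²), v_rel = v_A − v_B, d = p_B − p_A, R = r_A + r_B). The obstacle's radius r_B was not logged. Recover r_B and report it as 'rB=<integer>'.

m = 172
d = (15, -7);  v_rel = (-7, -2),  |v_rel|² = 53
v_rel×d = (-7)·(-7) − (-2)·(15) = 79
since m = R²·53 − 79²:  R² = (6241 + 172) / 53 = 121
R = √121 = 11  ⇒  r_B = 11 − 6 = 5

rB=5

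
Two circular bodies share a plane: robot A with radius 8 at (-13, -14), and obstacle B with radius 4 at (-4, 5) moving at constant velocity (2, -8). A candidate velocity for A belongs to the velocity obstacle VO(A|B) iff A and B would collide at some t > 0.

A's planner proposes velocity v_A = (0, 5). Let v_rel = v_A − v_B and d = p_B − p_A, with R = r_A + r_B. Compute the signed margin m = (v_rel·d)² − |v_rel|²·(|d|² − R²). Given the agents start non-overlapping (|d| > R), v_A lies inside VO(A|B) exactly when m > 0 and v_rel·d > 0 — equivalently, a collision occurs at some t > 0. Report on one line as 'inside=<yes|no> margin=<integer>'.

d = (9, 19),  |d|² = 442;  R = 8+4 = 12,  c = 442−12² = 298
v_rel = (-2, 13),  |v_rel|² = 173;  v_rel·d = (-2)·(9) + (13)·(19) = 229
173·t² − 458·t + 298 = 0  ⇒  m = 229² − 173·298 = 887
m = 887 > 0,  v_rel·d = 229 > 0  ⇒  inside

inside=yes margin=887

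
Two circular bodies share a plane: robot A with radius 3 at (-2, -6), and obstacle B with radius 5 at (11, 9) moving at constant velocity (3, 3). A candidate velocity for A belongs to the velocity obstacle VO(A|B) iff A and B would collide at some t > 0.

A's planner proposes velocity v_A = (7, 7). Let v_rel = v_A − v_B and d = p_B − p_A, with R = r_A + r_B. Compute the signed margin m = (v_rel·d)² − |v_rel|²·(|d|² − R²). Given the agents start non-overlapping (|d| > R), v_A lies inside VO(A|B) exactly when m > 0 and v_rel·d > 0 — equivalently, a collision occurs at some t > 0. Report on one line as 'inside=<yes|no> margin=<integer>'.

d = (13, 15),  |d|² = 394;  R = 3+5 = 8,  c = 394−8² = 330
v_rel = (4, 4),  |v_rel|² = 32;  v_rel·d = (4)·(13) + (4)·(15) = 112
32·t² − 224·t + 330 = 0  ⇒  m = 112² − 32·330 = 1984
m = 1984 > 0,  v_rel·d = 112 > 0  ⇒  inside

inside=yes margin=1984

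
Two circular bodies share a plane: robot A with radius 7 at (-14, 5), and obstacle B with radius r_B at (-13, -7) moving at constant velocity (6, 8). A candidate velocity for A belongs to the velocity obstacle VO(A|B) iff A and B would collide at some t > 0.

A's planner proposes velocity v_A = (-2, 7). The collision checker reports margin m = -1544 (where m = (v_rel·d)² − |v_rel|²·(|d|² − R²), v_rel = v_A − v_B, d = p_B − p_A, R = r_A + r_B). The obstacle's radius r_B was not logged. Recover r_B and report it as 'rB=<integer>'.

m = -1544
d = (1, -12);  v_rel = (-8, -1),  |v_rel|² = 65
v_rel×d = (-8)·(-12) − (-1)·(1) = 97
since m = R²·65 − 97²:  R² = (9409 + -1544) / 65 = 121
R = √121 = 11  ⇒  r_B = 11 − 7 = 4

rB=4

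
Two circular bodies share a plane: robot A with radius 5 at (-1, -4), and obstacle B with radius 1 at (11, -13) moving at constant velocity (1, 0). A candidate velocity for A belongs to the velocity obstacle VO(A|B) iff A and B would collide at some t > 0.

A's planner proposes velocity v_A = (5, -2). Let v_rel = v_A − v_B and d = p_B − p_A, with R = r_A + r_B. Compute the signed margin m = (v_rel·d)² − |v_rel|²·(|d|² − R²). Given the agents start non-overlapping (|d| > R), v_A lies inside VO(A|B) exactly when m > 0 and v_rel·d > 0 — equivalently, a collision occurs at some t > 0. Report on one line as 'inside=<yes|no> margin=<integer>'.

d = (12, -9),  |d|² = 225;  R = 5+1 = 6,  c = 225−6² = 189
v_rel = (4, -2),  |v_rel|² = 20;  v_rel·d = (4)·(12) + (-2)·(-9) = 66
20·t² − 132·t + 189 = 0  ⇒  m = 66² − 20·189 = 576
m = 576 > 0,  v_rel·d = 66 > 0  ⇒  inside

inside=yes margin=576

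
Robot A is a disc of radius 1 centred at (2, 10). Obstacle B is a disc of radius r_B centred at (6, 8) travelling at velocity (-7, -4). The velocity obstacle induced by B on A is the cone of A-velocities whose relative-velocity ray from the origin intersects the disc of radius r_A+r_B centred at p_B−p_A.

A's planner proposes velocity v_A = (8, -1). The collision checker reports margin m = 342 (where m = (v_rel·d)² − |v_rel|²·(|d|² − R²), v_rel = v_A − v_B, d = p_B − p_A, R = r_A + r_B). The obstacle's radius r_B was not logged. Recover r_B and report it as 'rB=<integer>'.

m = 342
d = (4, -2);  v_rel = (15, 3),  |v_rel|² = 234
v_rel×d = (15)·(-2) − (3)·(4) = -42
since m = R²·234 − (-42)²:  R² = (1764 + 342) / 234 = 9
R = √9 = 3  ⇒  r_B = 3 − 1 = 2

rB=2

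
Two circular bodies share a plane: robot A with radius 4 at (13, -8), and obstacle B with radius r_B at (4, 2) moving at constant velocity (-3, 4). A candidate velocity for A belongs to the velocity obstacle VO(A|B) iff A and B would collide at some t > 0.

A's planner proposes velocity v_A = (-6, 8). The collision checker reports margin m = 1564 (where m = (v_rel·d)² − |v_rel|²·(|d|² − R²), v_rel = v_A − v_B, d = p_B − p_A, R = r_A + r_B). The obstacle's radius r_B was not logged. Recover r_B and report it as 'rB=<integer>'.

m = 1564
d = (-9, 10);  v_rel = (-3, 4),  |v_rel|² = 25
v_rel×d = (-3)·(10) − (4)·(-9) = 6
since m = R²·25 − 6²:  R² = (36 + 1564) / 25 = 64
R = √64 = 8  ⇒  r_B = 8 − 4 = 4

rB=4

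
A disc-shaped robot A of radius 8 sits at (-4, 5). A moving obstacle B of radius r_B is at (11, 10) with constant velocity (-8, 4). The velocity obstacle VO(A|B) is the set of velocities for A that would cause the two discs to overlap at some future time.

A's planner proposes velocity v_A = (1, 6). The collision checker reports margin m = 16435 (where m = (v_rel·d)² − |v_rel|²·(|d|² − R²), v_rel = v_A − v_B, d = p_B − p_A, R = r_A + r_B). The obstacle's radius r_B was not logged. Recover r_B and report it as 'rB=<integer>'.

m = 16435
d = (15, 5);  v_rel = (9, 2),  |v_rel|² = 85
v_rel×d = (9)·(5) − (2)·(15) = 15
since m = R²·85 − 15²:  R² = (225 + 16435) / 85 = 196
R = √196 = 14  ⇒  r_B = 14 − 8 = 6

rB=6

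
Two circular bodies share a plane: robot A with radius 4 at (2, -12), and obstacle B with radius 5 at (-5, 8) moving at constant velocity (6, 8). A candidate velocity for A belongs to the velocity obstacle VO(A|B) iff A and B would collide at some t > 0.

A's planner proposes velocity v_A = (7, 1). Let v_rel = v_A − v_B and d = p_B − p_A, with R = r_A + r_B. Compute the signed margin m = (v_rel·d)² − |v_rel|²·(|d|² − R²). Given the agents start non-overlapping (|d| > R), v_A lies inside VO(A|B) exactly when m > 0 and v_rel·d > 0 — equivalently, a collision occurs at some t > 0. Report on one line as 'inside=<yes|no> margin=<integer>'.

d = (-7, 20),  |d|² = 449;  R = 4+5 = 9,  c = 449−9² = 368
v_rel = (1, -7),  |v_rel|² = 50;  v_rel·d = (1)·(-7) + (-7)·(20) = -147
50·t² + 294·t + 368 = 0  ⇒  m = (-147)² − 50·368 = 3209
m = 3209 > 0,  v_rel·d = -147 < 0  ⇒  outside

inside=no margin=3209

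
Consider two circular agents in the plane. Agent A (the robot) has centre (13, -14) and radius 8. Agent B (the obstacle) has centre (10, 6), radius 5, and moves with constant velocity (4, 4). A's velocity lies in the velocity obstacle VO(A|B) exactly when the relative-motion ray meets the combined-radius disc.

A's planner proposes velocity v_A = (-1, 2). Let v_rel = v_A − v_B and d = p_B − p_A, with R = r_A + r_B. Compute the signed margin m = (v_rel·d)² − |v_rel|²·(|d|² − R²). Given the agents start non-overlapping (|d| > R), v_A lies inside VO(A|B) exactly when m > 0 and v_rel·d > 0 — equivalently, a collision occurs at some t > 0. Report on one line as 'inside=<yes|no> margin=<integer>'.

d = (-3, 20),  |d|² = 409;  R = 8+5 = 13,  c = 409−13² = 240
v_rel = (-5, -2),  |v_rel|² = 29;  v_rel·d = (-5)·(-3) + (-2)·(20) = -25
29·t² + 50·t + 240 = 0  ⇒  m = (-25)² − 29·240 = -6335
m = -6335 < 0,  v_rel·d = -25 < 0  ⇒  outside

inside=no margin=-6335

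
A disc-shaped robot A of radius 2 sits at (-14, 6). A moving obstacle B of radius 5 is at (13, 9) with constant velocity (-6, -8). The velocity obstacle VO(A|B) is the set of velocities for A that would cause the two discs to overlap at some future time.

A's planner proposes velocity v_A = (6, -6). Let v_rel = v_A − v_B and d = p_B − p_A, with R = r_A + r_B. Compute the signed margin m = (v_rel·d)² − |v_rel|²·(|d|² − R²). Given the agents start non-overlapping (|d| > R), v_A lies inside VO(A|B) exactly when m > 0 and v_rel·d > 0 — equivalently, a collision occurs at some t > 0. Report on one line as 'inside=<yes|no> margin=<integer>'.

d = (27, 3),  |d|² = 738;  R = 2+5 = 7,  c = 738−7² = 689
v_rel = (12, 2),  |v_rel|² = 148;  v_rel·d = (12)·(27) + (2)·(3) = 330
148·t² − 660·t + 689 = 0  ⇒  m = 330² − 148·689 = 6928
m = 6928 > 0,  v_rel·d = 330 > 0  ⇒  inside

inside=yes margin=6928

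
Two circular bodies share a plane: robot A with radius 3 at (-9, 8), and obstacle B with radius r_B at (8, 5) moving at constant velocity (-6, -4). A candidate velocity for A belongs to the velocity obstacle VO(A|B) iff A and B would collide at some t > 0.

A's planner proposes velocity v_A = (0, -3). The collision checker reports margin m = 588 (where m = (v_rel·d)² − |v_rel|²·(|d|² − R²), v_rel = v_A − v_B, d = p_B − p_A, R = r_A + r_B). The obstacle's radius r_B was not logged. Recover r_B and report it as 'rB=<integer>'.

m = 588
d = (17, -3);  v_rel = (6, 1),  |v_rel|² = 37
v_rel×d = (6)·(-3) − (1)·(17) = -35
since m = R²·37 − (-35)²:  R² = (1225 + 588) / 37 = 49
R = √49 = 7  ⇒  r_B = 7 − 3 = 4

rB=4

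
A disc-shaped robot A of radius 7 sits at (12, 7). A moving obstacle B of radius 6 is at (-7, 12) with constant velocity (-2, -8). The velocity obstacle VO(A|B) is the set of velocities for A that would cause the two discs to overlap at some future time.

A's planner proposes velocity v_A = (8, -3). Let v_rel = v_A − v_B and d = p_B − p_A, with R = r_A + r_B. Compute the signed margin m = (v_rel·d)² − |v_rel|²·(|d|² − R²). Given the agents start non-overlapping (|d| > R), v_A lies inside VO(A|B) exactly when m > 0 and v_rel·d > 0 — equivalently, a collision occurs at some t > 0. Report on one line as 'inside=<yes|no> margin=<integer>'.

d = (-19, 5),  |d|² = 386;  R = 7+6 = 13,  c = 386−13² = 217
v_rel = (10, 5),  |v_rel|² = 125;  v_rel·d = (10)·(-19) + (5)·(5) = -165
125·t² + 330·t + 217 = 0  ⇒  m = (-165)² − 125·217 = 100
m = 100 > 0,  v_rel·d = -165 < 0  ⇒  outside

inside=no margin=100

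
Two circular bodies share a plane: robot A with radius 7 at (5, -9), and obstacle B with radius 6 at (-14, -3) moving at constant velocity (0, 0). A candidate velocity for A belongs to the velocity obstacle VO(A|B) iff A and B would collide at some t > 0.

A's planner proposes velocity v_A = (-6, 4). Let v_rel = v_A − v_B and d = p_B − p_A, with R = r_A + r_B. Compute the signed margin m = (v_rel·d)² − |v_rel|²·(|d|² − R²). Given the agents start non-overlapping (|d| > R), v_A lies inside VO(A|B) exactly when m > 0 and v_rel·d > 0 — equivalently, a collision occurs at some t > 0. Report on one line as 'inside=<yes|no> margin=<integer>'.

d = (-19, 6),  |d|² = 397;  R = 7+6 = 13,  c = 397−13² = 228
v_rel = (-6, 4),  |v_rel|² = 52;  v_rel·d = (-6)·(-19) + (4)·(6) = 138
52·t² − 276·t + 228 = 0  ⇒  m = 138² − 52·228 = 7188
m = 7188 > 0,  v_rel·d = 138 > 0  ⇒  inside

inside=yes margin=7188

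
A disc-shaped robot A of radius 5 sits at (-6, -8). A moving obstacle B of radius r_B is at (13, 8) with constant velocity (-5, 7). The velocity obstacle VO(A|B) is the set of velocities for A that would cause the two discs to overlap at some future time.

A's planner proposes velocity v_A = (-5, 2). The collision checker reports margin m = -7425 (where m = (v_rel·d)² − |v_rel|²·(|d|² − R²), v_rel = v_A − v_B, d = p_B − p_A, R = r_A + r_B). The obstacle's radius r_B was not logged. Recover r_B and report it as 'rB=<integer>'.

m = -7425
d = (19, 16);  v_rel = (0, -5),  |v_rel|² = 25
v_rel×d = (0)·(16) − (-5)·(19) = 95
since m = R²·25 − 95²:  R² = (9025 + -7425) / 25 = 64
R = √64 = 8  ⇒  r_B = 8 − 5 = 3

rB=3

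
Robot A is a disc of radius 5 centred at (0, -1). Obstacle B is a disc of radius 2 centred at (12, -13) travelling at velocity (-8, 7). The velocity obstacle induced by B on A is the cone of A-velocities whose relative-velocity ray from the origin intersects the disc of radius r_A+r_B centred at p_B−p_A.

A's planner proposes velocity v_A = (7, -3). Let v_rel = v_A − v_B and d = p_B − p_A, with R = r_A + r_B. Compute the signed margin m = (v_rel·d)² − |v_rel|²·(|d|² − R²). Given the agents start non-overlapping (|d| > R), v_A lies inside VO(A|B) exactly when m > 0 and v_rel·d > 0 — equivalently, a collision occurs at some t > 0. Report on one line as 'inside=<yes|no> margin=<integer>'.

d = (12, -12),  |d|² = 288;  R = 5+2 = 7,  c = 288−7² = 239
v_rel = (15, -10),  |v_rel|² = 325;  v_rel·d = (15)·(12) + (-10)·(-12) = 300
325·t² − 600·t + 239 = 0  ⇒  m = 300² − 325·239 = 12325
m = 12325 > 0,  v_rel·d = 300 > 0  ⇒  inside

inside=yes margin=12325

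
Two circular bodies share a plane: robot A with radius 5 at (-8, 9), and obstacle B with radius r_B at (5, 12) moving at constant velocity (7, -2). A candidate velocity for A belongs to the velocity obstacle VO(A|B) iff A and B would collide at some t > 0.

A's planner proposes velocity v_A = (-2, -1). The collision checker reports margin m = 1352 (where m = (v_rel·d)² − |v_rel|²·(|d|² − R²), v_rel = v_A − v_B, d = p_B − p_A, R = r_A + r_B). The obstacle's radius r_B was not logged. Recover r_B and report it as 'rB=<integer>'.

m = 1352
d = (13, 3);  v_rel = (-9, 1),  |v_rel|² = 82
v_rel×d = (-9)·(3) − (1)·(13) = -40
since m = R²·82 − (-40)²:  R² = (1600 + 1352) / 82 = 36
R = √36 = 6  ⇒  r_B = 6 − 5 = 1

rB=1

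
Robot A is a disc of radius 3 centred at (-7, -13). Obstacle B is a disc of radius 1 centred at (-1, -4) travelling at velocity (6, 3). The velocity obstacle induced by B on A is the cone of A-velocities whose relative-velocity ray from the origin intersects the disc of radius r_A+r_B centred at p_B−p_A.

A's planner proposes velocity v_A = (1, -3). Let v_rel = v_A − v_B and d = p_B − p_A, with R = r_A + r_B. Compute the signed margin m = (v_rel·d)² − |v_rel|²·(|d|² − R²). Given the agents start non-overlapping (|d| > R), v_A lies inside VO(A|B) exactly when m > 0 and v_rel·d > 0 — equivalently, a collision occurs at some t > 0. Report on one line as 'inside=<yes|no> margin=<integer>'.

d = (6, 9),  |d|² = 117;  R = 3+1 = 4,  c = 117−4² = 101
v_rel = (-5, -6),  |v_rel|² = 61;  v_rel·d = (-5)·(6) + (-6)·(9) = -84
61·t² + 168·t + 101 = 0  ⇒  m = (-84)² − 61·101 = 895
m = 895 > 0,  v_rel·d = -84 < 0  ⇒  outside

inside=no margin=895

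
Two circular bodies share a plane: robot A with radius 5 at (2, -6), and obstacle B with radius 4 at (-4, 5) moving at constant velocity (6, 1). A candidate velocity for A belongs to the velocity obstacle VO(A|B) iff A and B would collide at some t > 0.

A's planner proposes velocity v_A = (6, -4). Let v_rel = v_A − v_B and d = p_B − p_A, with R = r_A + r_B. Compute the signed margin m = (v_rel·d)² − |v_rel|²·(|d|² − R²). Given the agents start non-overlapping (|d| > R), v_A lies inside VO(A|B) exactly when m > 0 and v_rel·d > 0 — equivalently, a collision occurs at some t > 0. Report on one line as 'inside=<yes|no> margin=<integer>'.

d = (-6, 11),  |d|² = 157;  R = 5+4 = 9,  c = 157−9² = 76
v_rel = (0, -5),  |v_rel|² = 25;  v_rel·d = (0)·(-6) + (-5)·(11) = -55
25·t² + 110·t + 76 = 0  ⇒  m = (-55)² − 25·76 = 1125
m = 1125 > 0,  v_rel·d = -55 < 0  ⇒  outside

inside=no margin=1125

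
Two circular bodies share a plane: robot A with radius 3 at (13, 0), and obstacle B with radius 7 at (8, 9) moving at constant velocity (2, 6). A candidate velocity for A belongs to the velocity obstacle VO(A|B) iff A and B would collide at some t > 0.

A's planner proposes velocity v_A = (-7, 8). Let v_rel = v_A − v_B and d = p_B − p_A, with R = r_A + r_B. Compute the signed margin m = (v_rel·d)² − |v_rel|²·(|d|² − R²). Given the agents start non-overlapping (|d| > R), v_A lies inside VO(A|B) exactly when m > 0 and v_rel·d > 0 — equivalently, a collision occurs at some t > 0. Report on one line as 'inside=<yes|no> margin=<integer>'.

d = (-5, 9),  |d|² = 106;  R = 3+7 = 10,  c = 106−10² = 6
v_rel = (-9, 2),  |v_rel|² = 85;  v_rel·d = (-9)·(-5) + (2)·(9) = 63
85·t² − 126·t + 6 = 0  ⇒  m = 63² − 85·6 = 3459
m = 3459 > 0,  v_rel·d = 63 > 0  ⇒  inside

inside=yes margin=3459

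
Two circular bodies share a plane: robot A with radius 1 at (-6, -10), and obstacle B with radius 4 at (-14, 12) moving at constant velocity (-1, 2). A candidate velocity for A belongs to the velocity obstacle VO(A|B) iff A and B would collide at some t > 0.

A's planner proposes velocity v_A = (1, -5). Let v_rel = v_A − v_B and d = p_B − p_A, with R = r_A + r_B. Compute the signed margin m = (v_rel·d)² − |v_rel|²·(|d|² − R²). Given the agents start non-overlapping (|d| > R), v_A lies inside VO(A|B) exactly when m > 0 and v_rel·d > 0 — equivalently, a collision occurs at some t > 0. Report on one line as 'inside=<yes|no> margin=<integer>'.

d = (-8, 22),  |d|² = 548;  R = 1+4 = 5,  c = 548−5² = 523
v_rel = (2, -7),  |v_rel|² = 53;  v_rel·d = (2)·(-8) + (-7)·(22) = -170
53·t² + 340·t + 523 = 0  ⇒  m = (-170)² − 53·523 = 1181
m = 1181 > 0,  v_rel·d = -170 < 0  ⇒  outside

inside=no margin=1181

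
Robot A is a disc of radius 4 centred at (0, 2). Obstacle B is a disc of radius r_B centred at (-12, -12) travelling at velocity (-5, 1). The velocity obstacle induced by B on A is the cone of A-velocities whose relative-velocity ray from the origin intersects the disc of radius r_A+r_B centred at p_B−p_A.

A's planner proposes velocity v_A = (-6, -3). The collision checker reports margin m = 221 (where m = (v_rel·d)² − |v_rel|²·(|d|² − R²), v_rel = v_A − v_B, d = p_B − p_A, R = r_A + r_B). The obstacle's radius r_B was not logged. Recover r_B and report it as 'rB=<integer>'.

m = 221
d = (-12, -14);  v_rel = (-1, -4),  |v_rel|² = 17
v_rel×d = (-1)·(-14) − (-4)·(-12) = -34
since m = R²·17 − (-34)²:  R² = (1156 + 221) / 17 = 81
R = √81 = 9  ⇒  r_B = 9 − 4 = 5

rB=5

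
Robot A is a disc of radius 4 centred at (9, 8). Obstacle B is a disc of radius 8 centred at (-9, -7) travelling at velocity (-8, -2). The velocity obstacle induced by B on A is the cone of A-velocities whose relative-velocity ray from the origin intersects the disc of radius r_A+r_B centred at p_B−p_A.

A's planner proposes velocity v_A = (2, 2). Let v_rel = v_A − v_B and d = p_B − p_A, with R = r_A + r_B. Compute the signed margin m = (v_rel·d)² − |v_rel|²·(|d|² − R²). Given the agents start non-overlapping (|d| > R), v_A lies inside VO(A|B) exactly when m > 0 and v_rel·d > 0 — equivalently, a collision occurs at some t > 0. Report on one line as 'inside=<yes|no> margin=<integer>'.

d = (-18, -15),  |d|² = 549;  R = 4+8 = 12,  c = 549−12² = 405
v_rel = (10, 4),  |v_rel|² = 116;  v_rel·d = (10)·(-18) + (4)·(-15) = -240
116·t² + 480·t + 405 = 0  ⇒  m = (-240)² − 116·405 = 10620
m = 10620 > 0,  v_rel·d = -240 < 0  ⇒  outside

inside=no margin=10620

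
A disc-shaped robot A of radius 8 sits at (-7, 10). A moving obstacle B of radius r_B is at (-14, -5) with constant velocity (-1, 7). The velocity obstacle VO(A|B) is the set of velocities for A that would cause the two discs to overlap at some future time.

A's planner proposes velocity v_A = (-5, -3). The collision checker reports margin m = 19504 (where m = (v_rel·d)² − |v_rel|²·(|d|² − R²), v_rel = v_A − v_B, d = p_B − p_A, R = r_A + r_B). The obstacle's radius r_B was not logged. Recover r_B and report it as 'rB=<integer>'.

m = 19504
d = (-7, -15);  v_rel = (-4, -10),  |v_rel|² = 116
v_rel×d = (-4)·(-15) − (-10)·(-7) = -10
since m = R²·116 − (-10)²:  R² = (100 + 19504) / 116 = 169
R = √169 = 13  ⇒  r_B = 13 − 8 = 5

rB=5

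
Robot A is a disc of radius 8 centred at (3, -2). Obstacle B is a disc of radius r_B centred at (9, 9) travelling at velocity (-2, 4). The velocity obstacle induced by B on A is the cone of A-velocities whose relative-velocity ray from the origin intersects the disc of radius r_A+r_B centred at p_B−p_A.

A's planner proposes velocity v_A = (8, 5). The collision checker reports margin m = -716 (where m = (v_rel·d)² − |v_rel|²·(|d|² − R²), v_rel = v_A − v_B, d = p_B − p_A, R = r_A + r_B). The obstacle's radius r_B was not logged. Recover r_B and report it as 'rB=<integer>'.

m = -716
d = (6, 11);  v_rel = (10, 1),  |v_rel|² = 101
v_rel×d = (10)·(11) − (1)·(6) = 104
since m = R²·101 − 104²:  R² = (10816 + -716) / 101 = 100
R = √100 = 10  ⇒  r_B = 10 − 8 = 2

rB=2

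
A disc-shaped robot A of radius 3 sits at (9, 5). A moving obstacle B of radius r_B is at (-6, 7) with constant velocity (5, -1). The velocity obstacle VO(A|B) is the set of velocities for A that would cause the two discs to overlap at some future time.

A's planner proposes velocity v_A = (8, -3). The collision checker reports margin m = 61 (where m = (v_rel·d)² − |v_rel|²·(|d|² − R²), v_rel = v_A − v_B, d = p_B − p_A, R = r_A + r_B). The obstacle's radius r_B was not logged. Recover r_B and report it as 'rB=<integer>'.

m = 61
d = (-15, 2);  v_rel = (3, -2),  |v_rel|² = 13
v_rel×d = (3)·(2) − (-2)·(-15) = -24
since m = R²·13 − (-24)²:  R² = (576 + 61) / 13 = 49
R = √49 = 7  ⇒  r_B = 7 − 3 = 4

rB=4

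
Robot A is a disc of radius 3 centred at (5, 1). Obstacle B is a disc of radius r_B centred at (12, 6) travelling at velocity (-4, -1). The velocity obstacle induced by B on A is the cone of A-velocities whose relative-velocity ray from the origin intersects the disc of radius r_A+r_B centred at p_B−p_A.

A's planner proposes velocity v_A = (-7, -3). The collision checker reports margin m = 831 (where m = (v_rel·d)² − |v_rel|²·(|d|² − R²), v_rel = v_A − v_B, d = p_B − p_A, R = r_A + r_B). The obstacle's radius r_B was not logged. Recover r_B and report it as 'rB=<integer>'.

m = 831
d = (7, 5);  v_rel = (-3, -2),  |v_rel|² = 13
v_rel×d = (-3)·(5) − (-2)·(7) = -1
since m = R²·13 − (-1)²:  R² = (1 + 831) / 13 = 64
R = √64 = 8  ⇒  r_B = 8 − 3 = 5

rB=5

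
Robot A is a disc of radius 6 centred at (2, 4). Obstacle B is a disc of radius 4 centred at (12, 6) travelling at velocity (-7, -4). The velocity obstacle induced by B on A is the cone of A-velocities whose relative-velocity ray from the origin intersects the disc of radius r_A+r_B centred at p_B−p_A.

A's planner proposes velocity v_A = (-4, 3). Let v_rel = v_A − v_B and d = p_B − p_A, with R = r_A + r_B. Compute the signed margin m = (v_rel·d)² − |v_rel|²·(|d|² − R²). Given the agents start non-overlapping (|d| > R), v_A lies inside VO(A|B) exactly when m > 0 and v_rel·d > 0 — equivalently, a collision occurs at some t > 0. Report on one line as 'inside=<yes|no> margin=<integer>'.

d = (10, 2),  |d|² = 104;  R = 6+4 = 10,  c = 104−10² = 4
v_rel = (3, 7),  |v_rel|² = 58;  v_rel·d = (3)·(10) + (7)·(2) = 44
58·t² − 88·t + 4 = 0  ⇒  m = 44² − 58·4 = 1704
m = 1704 > 0,  v_rel·d = 44 > 0  ⇒  inside

inside=yes margin=1704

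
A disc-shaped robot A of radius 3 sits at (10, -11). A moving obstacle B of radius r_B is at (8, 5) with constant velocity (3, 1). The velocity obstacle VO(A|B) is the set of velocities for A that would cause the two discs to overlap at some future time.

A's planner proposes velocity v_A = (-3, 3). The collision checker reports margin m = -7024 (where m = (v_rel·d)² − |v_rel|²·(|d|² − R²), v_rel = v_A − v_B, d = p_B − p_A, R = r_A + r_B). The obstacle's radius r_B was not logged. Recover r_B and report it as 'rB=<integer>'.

m = -7024
d = (-2, 16);  v_rel = (-6, 2),  |v_rel|² = 40
v_rel×d = (-6)·(16) − (2)·(-2) = -92
since m = R²·40 − (-92)²:  R² = (8464 + -7024) / 40 = 36
R = √36 = 6  ⇒  r_B = 6 − 3 = 3

rB=3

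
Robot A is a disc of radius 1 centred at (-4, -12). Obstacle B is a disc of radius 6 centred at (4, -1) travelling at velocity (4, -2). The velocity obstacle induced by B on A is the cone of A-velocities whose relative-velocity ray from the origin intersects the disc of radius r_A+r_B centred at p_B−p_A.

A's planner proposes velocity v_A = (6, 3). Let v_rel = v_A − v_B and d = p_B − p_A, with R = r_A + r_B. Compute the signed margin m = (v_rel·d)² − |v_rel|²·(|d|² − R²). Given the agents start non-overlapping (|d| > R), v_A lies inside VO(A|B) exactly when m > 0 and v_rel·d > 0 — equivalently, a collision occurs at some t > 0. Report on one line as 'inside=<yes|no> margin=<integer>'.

d = (8, 11),  |d|² = 185;  R = 1+6 = 7,  c = 185−7² = 136
v_rel = (2, 5),  |v_rel|² = 29;  v_rel·d = (2)·(8) + (5)·(11) = 71
29·t² − 142·t + 136 = 0  ⇒  m = 71² − 29·136 = 1097
m = 1097 > 0,  v_rel·d = 71 > 0  ⇒  inside

inside=yes margin=1097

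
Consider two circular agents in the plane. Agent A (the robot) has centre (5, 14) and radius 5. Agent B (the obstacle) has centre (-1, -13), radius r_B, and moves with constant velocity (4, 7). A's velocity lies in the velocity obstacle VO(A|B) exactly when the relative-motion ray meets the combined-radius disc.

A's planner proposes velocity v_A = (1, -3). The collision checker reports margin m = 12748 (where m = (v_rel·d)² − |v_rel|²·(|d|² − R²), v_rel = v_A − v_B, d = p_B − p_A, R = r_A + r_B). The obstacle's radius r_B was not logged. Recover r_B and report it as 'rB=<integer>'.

m = 12748
d = (-6, -27);  v_rel = (-3, -10),  |v_rel|² = 109
v_rel×d = (-3)·(-27) − (-10)·(-6) = 21
since m = R²·109 − 21²:  R² = (441 + 12748) / 109 = 121
R = √121 = 11  ⇒  r_B = 11 − 5 = 6

rB=6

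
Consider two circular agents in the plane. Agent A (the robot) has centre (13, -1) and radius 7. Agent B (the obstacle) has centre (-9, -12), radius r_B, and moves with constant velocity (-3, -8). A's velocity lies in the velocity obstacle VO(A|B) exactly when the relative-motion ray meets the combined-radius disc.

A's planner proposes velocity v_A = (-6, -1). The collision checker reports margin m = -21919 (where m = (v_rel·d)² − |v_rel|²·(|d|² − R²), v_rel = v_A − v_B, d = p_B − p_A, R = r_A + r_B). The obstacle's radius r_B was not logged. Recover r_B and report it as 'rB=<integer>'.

m = -21919
d = (-22, -11);  v_rel = (-3, 7),  |v_rel|² = 58
v_rel×d = (-3)·(-11) − (7)·(-22) = 187
since m = R²·58 − 187²:  R² = (34969 + -21919) / 58 = 225
R = √225 = 15  ⇒  r_B = 15 − 7 = 8

rB=8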